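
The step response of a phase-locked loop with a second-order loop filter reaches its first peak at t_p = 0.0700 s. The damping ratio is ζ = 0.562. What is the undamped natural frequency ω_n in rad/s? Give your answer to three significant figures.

ω_n ≈ 54.3 rad/s

Peak time t_p = π/ω_d, so ω_d = π/t_p = π/0.0700 = 44.9 rad/s.
ω_n = ω_d/√(1−ζ²) = 44.9/√0.684 = 54.3 rad/s.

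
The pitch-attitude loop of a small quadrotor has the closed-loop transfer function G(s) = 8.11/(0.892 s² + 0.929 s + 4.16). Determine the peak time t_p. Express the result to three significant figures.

Dividing through by 0.892: denominator becomes s² + 1.041 s + 4.664.
So ω_n = √4.664 = 2.16 rad/s and ζ = 1.041/(2·2.16) = 0.241.
The damped frequency ω_d = ω_n√(1−ζ²) = 2.10 rad/s. t_p = π/ω_d = 1.50 s.

t_p ≈ 1.50 s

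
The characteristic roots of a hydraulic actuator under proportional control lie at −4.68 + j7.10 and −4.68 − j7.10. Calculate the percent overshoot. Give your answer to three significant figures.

%OS ≈ 12.6%

With σ = 4.68, ω_d = 7.10: ω_n = √(σ²+ω_d²) = 8.50 rad/s, ζ = σ/ω_n = 0.550.
%OS = 100·exp(−πζ/√(1−ζ²)) = 12.6%.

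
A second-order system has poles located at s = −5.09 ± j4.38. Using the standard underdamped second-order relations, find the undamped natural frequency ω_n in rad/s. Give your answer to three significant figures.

|pole| = ω_n = √(5.09² + 4.38²) = 6.72 rad/s; ζ = cos θ = σ/ω_n = 0.758.

ω_n ≈ 6.72 rad/s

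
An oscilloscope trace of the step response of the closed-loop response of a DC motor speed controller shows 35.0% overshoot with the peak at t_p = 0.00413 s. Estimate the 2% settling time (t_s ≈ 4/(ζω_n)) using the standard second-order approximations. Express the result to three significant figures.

From the overshoot, ζ = −ln(OS)/√(π²+ln²(OS)) = 0.317.
From t_p = π/ω_d, ω_d = π/0.00413 = 761 rad/s, so ω_n = ω_d/√(1−ζ²) = 802 rad/s.
t_s ≈ 4/(ζω_n) = 4/(0.317·802) = 0.0157 s.

t_s ≈ 0.0157 s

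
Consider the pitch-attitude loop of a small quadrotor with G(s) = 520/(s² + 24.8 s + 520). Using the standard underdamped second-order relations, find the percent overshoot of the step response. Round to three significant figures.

ω_n = √520 = 22.8 rad/s; ζ = 24.8/(2·22.8) = 0.544.
%OS = 100 e^{−πζ/√(1−ζ²)} with ζ = 0.544 gives 13.1%.

%OS ≈ 13.1%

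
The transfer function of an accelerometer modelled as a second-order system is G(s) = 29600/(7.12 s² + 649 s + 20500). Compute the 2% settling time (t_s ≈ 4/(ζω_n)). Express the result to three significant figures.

Dividing through by 7.12: denominator becomes s² + 91.15 s + 2879.
So ω_n = √2879 = 53.7 rad/s and ζ = 91.15/(2·53.7) = 0.849.
t_s ≈ 4/(ζω_n) = 0.0878 s.

t_s ≈ 0.0878 s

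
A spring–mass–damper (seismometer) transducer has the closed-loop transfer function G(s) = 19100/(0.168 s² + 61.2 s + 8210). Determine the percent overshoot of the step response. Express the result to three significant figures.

%OS ≈ 1.04%

Dividing through by 0.168: denominator becomes s² + 364.3 s + 48870.
So ω_n = √48870 = 221 rad/s and ζ = 364.3/(2·221) = 0.824.
%OS = 100·exp(−πζ/√(1−ζ²)) = 1.04%.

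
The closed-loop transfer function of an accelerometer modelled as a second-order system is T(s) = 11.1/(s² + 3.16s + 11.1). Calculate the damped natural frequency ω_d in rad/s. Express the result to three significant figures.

ω_d ≈ 2.93 rad/s

Comparing the denominator to s² + 2ζω_n s + ω_n²: ω_n = √11.1 = 3.33 rad/s, and 2ζω_n = 3.16 so ζ = 3.16/(2·3.33) = 0.474.
ω_d = 3.33·√(1 − 0.474²) = 2.93 rad/s.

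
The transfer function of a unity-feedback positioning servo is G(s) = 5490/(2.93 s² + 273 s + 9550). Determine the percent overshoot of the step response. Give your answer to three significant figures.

%OS ≈ 1.19%

Dividing through by 2.93: denominator becomes s² + 93.17 s + 3259.
So ω_n = √3259 = 57.1 rad/s and ζ = 93.17/(2·57.1) = 0.816.
%OS = 100 e^{−πζ/√(1−ζ²)} with ζ = 0.816 gives 1.19%.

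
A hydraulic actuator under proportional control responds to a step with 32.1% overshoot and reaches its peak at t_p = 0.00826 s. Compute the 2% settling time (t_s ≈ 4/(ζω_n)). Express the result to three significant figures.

t_s ≈ 0.0291 s

From the overshoot, ζ = −ln(OS)/√(π²+ln²(OS)) = 0.340.
t_p = π/ω_d ⇒ ω_d = 380 rad/s; then ω_n = ω_d/√(1−ζ²) = 404 rad/s.
t_s ≈ 4/(ζω_n) = 4/(0.340·404) = 0.0291 s.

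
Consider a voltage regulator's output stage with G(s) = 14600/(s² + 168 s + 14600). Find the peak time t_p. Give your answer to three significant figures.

ω_n = √14600 = 121 rad/s; ζ = 168/(2·121) = 0.695.
ω_d = ω_n√(1−ζ²) = 86.9 rad/s. Then t_p = π/ω_d = 0.0362 s.

t_p ≈ 0.0362 s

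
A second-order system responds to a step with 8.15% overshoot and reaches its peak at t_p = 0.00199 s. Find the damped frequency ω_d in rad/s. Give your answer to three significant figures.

t_p = π/ω_d, so ω_d = π/0.00199 = 1580 rad/s.

ω_d ≈ 1580 rad/s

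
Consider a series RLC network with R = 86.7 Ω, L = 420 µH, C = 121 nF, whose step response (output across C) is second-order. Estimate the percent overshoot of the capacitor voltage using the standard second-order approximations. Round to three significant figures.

For a series RLC circuit (capacitor voltage as output), ω_n = 1/√(LC) = 1/√(420 µH · 121 nF) = 140000 rad/s.
ζ = (R/2)·√(C/L) = (86.7/2)·√(121 nF/420 µH) = 0.736.
%OS = 100 e^{−πζ/√(1−ζ²)} with ζ = 0.736 gives 3.29%.

%OS ≈ 3.29%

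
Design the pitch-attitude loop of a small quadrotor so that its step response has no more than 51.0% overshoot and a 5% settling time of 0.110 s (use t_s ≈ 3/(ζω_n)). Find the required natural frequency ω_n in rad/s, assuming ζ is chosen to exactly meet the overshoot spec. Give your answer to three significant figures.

ζ = −ln(OS)/√(π² + (ln OS)²). With OS = 0.510, ln OS = −0.6733 and ζ = 0.6733/3.213 = 0.210.
Then ω_n = 3/(ζ t_s) = 3/(0.210 × 0.110) = 130 rad/s.

ω_n ≈ 130 rad/s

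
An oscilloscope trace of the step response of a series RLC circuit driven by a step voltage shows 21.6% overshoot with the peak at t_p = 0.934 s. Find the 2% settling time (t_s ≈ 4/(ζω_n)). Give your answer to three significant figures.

From the overshoot, ζ = −ln(OS)/√(π²+ln²(OS)) = 0.438.
t_p = π/ω_d ⇒ ω_d = 3.36 rad/s; then ω_n = ω_d/√(1−ζ²) = 3.74 rad/s.
t_s ≈ 4/(ζω_n) = 4/(0.438·3.74) = 2.44 s.

t_s ≈ 2.44 s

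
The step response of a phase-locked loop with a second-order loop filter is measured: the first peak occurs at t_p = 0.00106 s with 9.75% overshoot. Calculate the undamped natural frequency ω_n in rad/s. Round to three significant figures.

ω_n ≈ 3690 rad/s

The overshoot fixes ζ = −ln(OS)/√(π²+ln²(OS)) = 0.595.
From t_p = π/ω_d, ω_d = π/0.00106 = 2960 rad/s, so ω_n = ω_d/√(1−ζ²) = 3690 rad/s.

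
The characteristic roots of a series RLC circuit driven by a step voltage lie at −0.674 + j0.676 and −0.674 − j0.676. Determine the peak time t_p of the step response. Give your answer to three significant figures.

t_p = π/ω_d with ω_d = 0.676 (the imaginary part), so t_p = 4.65 s.

t_p ≈ 4.65 s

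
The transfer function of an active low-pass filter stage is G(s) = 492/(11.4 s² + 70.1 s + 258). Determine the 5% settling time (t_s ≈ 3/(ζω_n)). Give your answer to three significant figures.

t_s ≈ 0.976 s

Dividing through by 11.4: denominator becomes s² + 6.149 s + 22.63.
So ω_n = √22.63 = 4.76 rad/s and ζ = 6.149/(2·4.76) = 0.646.
t_s ≈ 3/(ζω_n) = 0.976 s.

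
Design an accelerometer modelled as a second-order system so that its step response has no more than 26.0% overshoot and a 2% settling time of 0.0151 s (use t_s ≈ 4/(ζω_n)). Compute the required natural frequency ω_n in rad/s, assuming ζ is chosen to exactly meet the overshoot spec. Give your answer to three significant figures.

Inverting the overshoot relation: ζ = |ln 0.260|/√(π² + ln²0.260) = 0.394.
Then ω_n = 4/(ζ t_s) = 4/(0.394 × 0.0151) = 672 rad/s.

ω_n ≈ 672 rad/s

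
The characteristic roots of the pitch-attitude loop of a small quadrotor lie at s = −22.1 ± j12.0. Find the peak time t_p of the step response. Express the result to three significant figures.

t_p ≈ 0.262 s

t_p = π/ω_d with ω_d = 12.0 (the imaginary part), so t_p = 0.262 s.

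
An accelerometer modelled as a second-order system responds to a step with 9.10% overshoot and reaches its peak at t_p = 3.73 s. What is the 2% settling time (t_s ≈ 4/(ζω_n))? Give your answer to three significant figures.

From the overshoot, ζ = −ln(OS)/√(π²+ln²(OS)) = 0.607.
t_p = π/ω_d ⇒ ω_d = 0.842 rad/s; then ω_n = ω_d/√(1−ζ²) = 1.06 rad/s.
t_s ≈ 4/(ζω_n) = 4/(0.607·1.06) = 6.22 s.

t_s ≈ 6.22 s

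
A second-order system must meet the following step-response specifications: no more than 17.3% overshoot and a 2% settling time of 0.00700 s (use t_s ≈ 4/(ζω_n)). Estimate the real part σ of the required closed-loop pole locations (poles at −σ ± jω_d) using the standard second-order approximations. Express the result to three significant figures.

The settling-time spec alone fixes σ = ζω_n = 4/t_s = 4/0.00700 = 571.
(Overshoot then fixes ζ = 0.488 and hence ω_d = σ·√(1−ζ²)/ζ = 1020 rad/s.)

σ ≈ 571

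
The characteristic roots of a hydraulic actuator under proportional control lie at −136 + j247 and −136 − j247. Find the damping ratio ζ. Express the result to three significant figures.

The poles are at −σ ± jω_d with σ = 136 and ω_d = 247, so ω_n = √(σ²+ω_d²) = 282 rad/s and ζ = σ/ω_n = 0.482.

ζ ≈ 0.482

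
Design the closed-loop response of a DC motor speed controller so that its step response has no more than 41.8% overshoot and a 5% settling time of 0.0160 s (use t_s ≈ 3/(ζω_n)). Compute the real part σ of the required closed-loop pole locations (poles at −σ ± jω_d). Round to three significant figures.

σ ≈ 188

The settling-time spec alone fixes σ = ζω_n = 3/t_s = 3/0.0160 = 188.
(Overshoot then fixes ζ = 0.268 and hence ω_d = σ·√(1−ζ²)/ζ = 675 rad/s.)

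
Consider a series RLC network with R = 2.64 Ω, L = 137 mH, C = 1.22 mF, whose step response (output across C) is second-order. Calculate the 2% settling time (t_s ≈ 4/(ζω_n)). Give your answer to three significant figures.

t_s ≈ 0.415 s

For a series RLC circuit (capacitor voltage as output), ω_n = 1/√(LC) = 1/√(137 mH · 1.22 mF) = 77.3 rad/s.
ζ = (R/2)·√(C/L) = (2.64/2)·√(1.22 mF/137 mH) = 0.125.
t_s ≈ 4/(ζω_n) = 0.415 s.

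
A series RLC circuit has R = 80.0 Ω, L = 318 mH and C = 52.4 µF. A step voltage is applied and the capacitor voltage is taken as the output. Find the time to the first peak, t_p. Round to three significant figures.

For a series RLC circuit (capacitor voltage as output), ω_n = 1/√(LC) = 1/√(318 mH · 52.4 µF) = 245 rad/s.
ζ = (R/2)·√(C/L) = (80.0/2)·√(52.4 µF/318 mH) = 0.513.
ω_d = 245·√(1 − 0.513²) = 210 rad/s. t_p = π/ω_d = 0.0149 s.

t_p ≈ 0.0149 s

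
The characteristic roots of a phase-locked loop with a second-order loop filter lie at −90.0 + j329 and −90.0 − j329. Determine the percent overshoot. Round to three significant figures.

|pole| = ω_n = √(90.0² + 329²) = 341 rad/s; ζ = cos θ = σ/ω_n = 0.264.
Overshoot: exp(−π·0.264/√(1−0.264²)) = 0.423, i.e. 42.3%.

%OS ≈ 42.3%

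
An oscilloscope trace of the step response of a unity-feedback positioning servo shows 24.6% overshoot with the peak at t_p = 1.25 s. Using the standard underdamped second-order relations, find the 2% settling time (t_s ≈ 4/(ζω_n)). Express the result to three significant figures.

The overshoot fixes ζ = −ln(OS)/√(π²+ln²(OS)) = 0.408.
From t_p = π/ω_d, ω_d = π/1.25 = 2.51 rad/s, so ω_n = ω_d/√(1−ζ²) = 2.75 rad/s.
t_s ≈ 4/(ζω_n) = 4/(0.408·2.75) = 3.57 s.

t_s ≈ 3.57 s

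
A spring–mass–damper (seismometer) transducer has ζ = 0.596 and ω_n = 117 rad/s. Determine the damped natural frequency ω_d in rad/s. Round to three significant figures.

ω_d ≈ 93.9 rad/s

ω_d = ω_n√(1−ζ²) = 117·√0.645 = 93.9 rad/s.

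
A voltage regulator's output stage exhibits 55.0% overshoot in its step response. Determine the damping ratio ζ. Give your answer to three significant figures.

ζ = −ln(OS)/√(π² + (ln OS)²). With OS = 0.550, ln OS = −0.5978 and ζ = 0.5978/3.198 = 0.187.

ζ ≈ 0.187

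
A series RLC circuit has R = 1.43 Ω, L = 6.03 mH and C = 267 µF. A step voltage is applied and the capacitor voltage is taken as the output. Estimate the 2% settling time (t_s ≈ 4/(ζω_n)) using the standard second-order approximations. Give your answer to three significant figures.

For a series RLC circuit (capacitor voltage as output), ω_n = 1/√(LC) = 1/√(6.03 mH · 267 µF) = 788 rad/s.
ζ = (R/2)·√(C/L) = (1.43/2)·√(267 µF/6.03 mH) = 0.150.
t_s ≈ 4/(ζω_n) = 0.0337 s.

t_s ≈ 0.0337 s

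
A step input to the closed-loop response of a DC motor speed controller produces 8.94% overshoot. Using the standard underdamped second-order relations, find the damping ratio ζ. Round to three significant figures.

ζ ≈ 0.609

ζ = −ln(OS)/√(π² + (ln OS)²). With OS = 0.0894, ln OS = −2.415 and ζ = 2.415/3.962 = 0.609.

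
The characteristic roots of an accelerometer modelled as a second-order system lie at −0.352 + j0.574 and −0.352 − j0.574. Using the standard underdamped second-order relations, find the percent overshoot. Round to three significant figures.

The poles are at −σ ± jω_d with σ = 0.352 and ω_d = 0.574, so ω_n = √(σ²+ω_d²) = 0.673 rad/s and ζ = σ/ω_n = 0.523.
%OS = 100·exp(−πζ/√(1−ζ²)) = 14.6%.

%OS ≈ 14.6%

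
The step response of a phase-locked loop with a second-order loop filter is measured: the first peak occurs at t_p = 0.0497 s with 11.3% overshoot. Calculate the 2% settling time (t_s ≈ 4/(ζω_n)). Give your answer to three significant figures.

ζ from %OS: ζ = |ln 0.113|/√(π²+ln²0.113) = 0.570.
From t_p = π/ω_d, ω_d = π/0.0497 = 63.2 rad/s, so ω_n = ω_d/√(1−ζ²) = 76.9 rad/s.
t_s ≈ 4/(ζω_n) = 4/(0.570·76.9) = 0.0912 s.

t_s ≈ 0.0912 s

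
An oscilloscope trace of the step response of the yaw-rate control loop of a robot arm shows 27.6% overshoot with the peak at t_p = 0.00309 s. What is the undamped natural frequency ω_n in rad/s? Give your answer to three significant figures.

ω_n ≈ 1100 rad/s

From the overshoot, ζ = −ln(OS)/√(π²+ln²(OS)) = 0.379.
t_p = π/ω_d ⇒ ω_d = 1020 rad/s; then ω_n = ω_d/√(1−ζ²) = 1100 rad/s.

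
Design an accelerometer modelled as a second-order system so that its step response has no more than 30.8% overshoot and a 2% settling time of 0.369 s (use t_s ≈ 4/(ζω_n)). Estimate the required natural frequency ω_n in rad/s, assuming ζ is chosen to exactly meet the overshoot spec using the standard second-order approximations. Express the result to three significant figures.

Inverting the overshoot relation: ζ = |ln 0.308|/√(π² + ln²0.308) = 0.351.
Then ω_n = 4/(ζ t_s) = 4/(0.351 × 0.369) = 30.9 rad/s.

ω_n ≈ 30.9 rad/s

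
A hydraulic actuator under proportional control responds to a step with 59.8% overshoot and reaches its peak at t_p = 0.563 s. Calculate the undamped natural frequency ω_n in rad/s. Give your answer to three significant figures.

ω_n ≈ 5.65 rad/s

From the overshoot, ζ = −ln(OS)/√(π²+ln²(OS)) = 0.162.
From t_p = π/ω_d, ω_d = π/0.563 = 5.58 rad/s, so ω_n = ω_d/√(1−ζ²) = 5.65 rad/s.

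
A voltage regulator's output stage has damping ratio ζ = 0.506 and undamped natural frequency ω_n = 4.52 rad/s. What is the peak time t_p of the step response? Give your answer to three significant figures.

The damped frequency is ω_d = ω_n√(1−ζ²) = 4.52·√(1−0.256) = 3.90 rad/s.
Peak time t_p = π/ω_d = π/3.90 = 0.806 s.

t_p ≈ 0.806 s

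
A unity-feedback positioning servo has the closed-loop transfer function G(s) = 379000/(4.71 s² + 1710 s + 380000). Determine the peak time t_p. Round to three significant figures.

Dividing through by 4.71: denominator becomes s² + 363.1 s + 80680.
So ω_n = √80680 = 284 rad/s and ζ = 363.1/(2·284) = 0.639.
ω_d = 284·√(1 − 0.639²) = 218 rad/s. t_p = π/ω_d = 0.0144 s.

t_p ≈ 0.0144 s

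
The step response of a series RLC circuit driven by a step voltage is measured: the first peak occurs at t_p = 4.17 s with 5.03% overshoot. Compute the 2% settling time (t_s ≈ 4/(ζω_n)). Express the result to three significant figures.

From the overshoot, ζ = −ln(OS)/√(π²+ln²(OS)) = 0.689.
t_p = π/ω_d ⇒ ω_d = 0.753 rad/s; then ω_n = ω_d/√(1−ζ²) = 1.04 rad/s.
t_s ≈ 4/(ζω_n) = 4/(0.689·1.04) = 5.58 s.

t_s ≈ 5.58 s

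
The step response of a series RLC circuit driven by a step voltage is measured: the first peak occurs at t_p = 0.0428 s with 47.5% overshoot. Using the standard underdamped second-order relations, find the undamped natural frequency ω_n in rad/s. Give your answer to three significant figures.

ω_n ≈ 75.4 rad/s

From the overshoot, ζ = −ln(OS)/√(π²+ln²(OS)) = 0.231.
From t_p = π/ω_d, ω_d = π/0.0428 = 73.4 rad/s, so ω_n = ω_d/√(1−ζ²) = 75.4 rad/s.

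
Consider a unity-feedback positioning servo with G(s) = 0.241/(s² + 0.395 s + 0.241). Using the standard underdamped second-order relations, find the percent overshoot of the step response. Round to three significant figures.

%OS ≈ 25.1%

Comparing the denominator to s² + 2ζω_n s + ω_n²: ω_n = √0.241 = 0.491 rad/s, and 2ζω_n = 0.395 so ζ = 0.395/(2·0.491) = 0.402.
%OS = 100·exp(−πζ/√(1−ζ²)) = 25.1%.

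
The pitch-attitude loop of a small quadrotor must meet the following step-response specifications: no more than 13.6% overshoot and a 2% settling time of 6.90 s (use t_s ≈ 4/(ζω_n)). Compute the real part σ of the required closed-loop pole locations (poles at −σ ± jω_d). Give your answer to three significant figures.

The settling-time spec alone fixes σ = ζω_n = 4/t_s = 4/6.90 = 0.580.
(Overshoot then fixes ζ = 0.536 and hence ω_d = σ·√(1−ζ²)/ζ = 0.913 rad/s.)

σ ≈ 0.580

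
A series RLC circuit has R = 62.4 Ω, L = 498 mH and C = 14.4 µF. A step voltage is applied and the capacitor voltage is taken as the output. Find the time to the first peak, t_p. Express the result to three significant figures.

t_p ≈ 0.00853 s

For a series RLC circuit (capacitor voltage as output), ω_n = 1/√(LC) = 1/√(498 mH · 14.4 µF) = 373 rad/s.
ζ = (R/2)·√(C/L) = (62.4/2)·√(14.4 µF/498 mH) = 0.168.
ω_d = ω_n√(1−ζ²) = 368 rad/s. t_p = π/ω_d = 0.00853 s.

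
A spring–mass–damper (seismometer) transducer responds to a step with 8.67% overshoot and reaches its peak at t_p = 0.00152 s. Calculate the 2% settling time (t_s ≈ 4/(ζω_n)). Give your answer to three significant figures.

ζ from %OS: ζ = |ln 0.0867|/√(π²+ln²0.0867) = 0.614.
From t_p = π/ω_d, ω_d = π/0.00152 = 2070 rad/s, so ω_n = ω_d/√(1−ζ²) = 2620 rad/s.
t_s ≈ 4/(ζω_n) = 4/(0.614·2620) = 0.00249 s.

t_s ≈ 0.00249 s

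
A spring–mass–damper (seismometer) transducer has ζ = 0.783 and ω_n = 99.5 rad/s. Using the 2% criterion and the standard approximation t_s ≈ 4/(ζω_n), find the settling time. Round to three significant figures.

t_s ≈ 4/(ζω_n) = 4/(0.783 × 99.5) = 0.0513 s.

t_s ≈ 0.0513 s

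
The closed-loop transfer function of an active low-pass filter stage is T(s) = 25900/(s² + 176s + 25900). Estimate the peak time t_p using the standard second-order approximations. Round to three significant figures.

Matching coefficients with s² + 2ζω_n s + ω_n² gives ω_n² = 25900 ⇒ ω_n = 161 rad/s, and ζ = 176/(2ω_n) = 0.547.
ω_d = ω_n√(1−ζ²) = 135 rad/s. Then t_p = π/ω_d = 0.0233 s.

t_p ≈ 0.0233 s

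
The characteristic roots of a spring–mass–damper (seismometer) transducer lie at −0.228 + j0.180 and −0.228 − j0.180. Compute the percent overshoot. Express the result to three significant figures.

%OS ≈ 1.87%

With σ = 0.228, ω_d = 0.180: ω_n = √(σ²+ω_d²) = 0.290 rad/s, ζ = σ/ω_n = 0.785.
%OS = 100·exp(−πζ/√(1−ζ²)) = 1.87%.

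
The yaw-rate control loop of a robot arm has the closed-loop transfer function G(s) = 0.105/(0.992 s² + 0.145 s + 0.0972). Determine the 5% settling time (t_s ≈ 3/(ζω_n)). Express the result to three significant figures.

Dividing through by 0.992: denominator becomes s² + 0.1462 s + 0.09798.
So ω_n = √0.09798 = 0.313 rad/s and ζ = 0.1462/(2·0.313) = 0.233.
t_s ≈ 3/(ζω_n) = 41.0 s.

t_s ≈ 41.0 s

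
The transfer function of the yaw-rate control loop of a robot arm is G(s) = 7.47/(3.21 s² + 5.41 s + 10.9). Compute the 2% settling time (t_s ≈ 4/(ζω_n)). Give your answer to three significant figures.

Dividing through by 3.21: denominator becomes s² + 1.685 s + 3.396.
So ω_n = √3.396 = 1.84 rad/s and ζ = 1.685/(2·1.84) = 0.457.
t_s ≈ 4/(ζω_n) = 4.75 s.

t_s ≈ 4.75 s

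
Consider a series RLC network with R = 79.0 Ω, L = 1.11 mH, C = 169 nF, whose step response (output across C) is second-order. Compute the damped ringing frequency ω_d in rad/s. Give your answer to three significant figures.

For a series RLC circuit (capacitor voltage as output), ω_n = 1/√(LC) = 1/√(1.11 mH · 169 nF) = 73000 rad/s.
ζ = (R/2)·√(C/L) = (79.0/2)·√(169 nF/1.11 mH) = 0.487.
The damped frequency ω_d = ω_n√(1−ζ²) = 63800 rad/s.

ω_d ≈ 63800 rad/s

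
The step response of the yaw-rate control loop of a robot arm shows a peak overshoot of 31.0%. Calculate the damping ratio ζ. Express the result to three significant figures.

ζ = −ln(OS)/√(π² + (ln OS)²). With OS = 0.310, ln OS = −1.171 and ζ = 1.171/3.353 = 0.349.

ζ ≈ 0.349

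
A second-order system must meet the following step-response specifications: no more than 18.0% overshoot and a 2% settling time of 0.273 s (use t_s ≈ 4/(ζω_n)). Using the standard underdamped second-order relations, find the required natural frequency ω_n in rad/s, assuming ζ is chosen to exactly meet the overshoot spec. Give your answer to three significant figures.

Inverting the overshoot relation: ζ = |ln 0.180|/√(π² + ln²0.180) = 0.479.
From t_s ≈ 4/(ζω_n): ω_n = 4/(ζ·t_s) = 4/(0.479·0.273) = 30.6 rad/s.

ω_n ≈ 30.6 rad/s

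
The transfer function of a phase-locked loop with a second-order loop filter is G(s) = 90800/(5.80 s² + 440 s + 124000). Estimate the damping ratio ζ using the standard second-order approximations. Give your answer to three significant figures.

Dividing through by 5.80: denominator becomes s² + 75.86 s + 21380.
So ω_n = √21380 = 146 rad/s and ζ = 75.86/(2·146) = 0.259.

ζ ≈ 0.259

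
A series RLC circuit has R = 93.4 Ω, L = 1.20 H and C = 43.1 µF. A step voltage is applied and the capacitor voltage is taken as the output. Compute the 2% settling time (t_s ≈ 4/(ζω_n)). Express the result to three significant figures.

For a series RLC circuit (capacitor voltage as output), ω_n = 1/√(LC) = 1/√(1.20 H · 43.1 µF) = 139 rad/s.
ζ = (R/2)·√(C/L) = (93.4/2)·√(43.1 µF/1.20 H) = 0.280.
t_s ≈ 4/(ζω_n) = 0.103 s.

t_s ≈ 0.103 s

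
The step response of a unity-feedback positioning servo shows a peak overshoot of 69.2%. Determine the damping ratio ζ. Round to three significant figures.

Inverting the overshoot relation: ζ = |ln 0.692|/√(π² + ln²0.692) = 0.116.

ζ ≈ 0.116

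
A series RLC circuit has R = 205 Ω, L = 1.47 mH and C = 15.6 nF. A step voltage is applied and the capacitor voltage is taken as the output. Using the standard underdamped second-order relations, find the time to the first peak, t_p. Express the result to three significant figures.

t_p ≈ 0.0000160 s

For a series RLC circuit (capacitor voltage as output), ω_n = 1/√(LC) = 1/√(1.47 mH · 15.6 nF) = 209000 rad/s.
ζ = (R/2)·√(C/L) = (205/2)·√(15.6 nF/1.47 mH) = 0.334.
ω_d = ω_n√(1−ζ²) = 197000 rad/s. t_p = π/ω_d = 0.0000160 s.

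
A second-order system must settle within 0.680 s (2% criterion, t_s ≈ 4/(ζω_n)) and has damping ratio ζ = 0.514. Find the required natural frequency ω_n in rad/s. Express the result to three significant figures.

Rearranging t_s ≈ 4/(ζω_n) gives ω_n = 4/(ζ·t_s) = 4/(0.514 × 0.680) = 11.4 rad/s.

ω_n ≈ 11.4 rad/s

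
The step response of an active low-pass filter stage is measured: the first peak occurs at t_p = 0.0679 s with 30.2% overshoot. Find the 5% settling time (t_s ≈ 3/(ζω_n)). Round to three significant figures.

t_s ≈ 0.170 s

ζ from %OS: ζ = |ln 0.302|/√(π²+ln²0.302) = 0.356.
From t_p = π/ω_d, ω_d = π/0.0679 = 46.3 rad/s, so ω_n = ω_d/√(1−ζ²) = 49.5 rad/s.
t_s ≈ 3/(ζω_n) = 3/(0.356·49.5) = 0.170 s.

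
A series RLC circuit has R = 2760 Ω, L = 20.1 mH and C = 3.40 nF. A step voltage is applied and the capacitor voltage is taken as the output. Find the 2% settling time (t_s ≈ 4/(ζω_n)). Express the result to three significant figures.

t_s ≈ 0.0000583 s

For a series RLC circuit (capacitor voltage as output), ω_n = 1/√(LC) = 1/√(20.1 mH · 3.40 nF) = 121000 rad/s.
ζ = (R/2)·√(C/L) = (2760/2)·√(3.40 nF/20.1 mH) = 0.568.
t_s ≈ 4/(ζω_n) = 0.0000583 s.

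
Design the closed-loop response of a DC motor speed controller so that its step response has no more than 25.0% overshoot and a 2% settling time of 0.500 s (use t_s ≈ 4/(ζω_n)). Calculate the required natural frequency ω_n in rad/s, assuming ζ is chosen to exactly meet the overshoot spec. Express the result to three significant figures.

Inverting the overshoot relation: ζ = |ln 0.250|/√(π² + ln²0.250) = 0.404.
Then ω_n = 4/(ζ t_s) = 4/(0.404 × 0.500) = 19.8 rad/s.

ω_n ≈ 19.8 rad/s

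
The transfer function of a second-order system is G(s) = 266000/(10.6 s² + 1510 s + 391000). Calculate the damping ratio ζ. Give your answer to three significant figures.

ζ ≈ 0.371

Dividing through by 10.6: denominator becomes s² + 142.5 s + 36890.
So ω_n = √36890 = 192 rad/s and ζ = 142.5/(2·192) = 0.371.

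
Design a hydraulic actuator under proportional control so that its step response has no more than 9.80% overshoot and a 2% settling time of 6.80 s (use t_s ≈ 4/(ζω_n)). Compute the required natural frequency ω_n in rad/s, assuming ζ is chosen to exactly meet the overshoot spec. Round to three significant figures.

ω_n ≈ 0.989 rad/s

From %OS = 100·exp(−πζ/√(1−ζ²)), invert to get ζ = −ln(OS)/√(π² + ln²(OS)) with OS = 0.0980.
−ln 0.0980 = 2.323, so ζ = 2.323/√(π² + 5.395) = 0.595.
From t_s ≈ 4/(ζω_n): ω_n = 4/(ζ·t_s) = 4/(0.595·6.80) = 0.989 rad/s.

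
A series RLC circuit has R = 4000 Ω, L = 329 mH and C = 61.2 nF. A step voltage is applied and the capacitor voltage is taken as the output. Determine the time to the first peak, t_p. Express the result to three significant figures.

For a series RLC circuit (capacitor voltage as output), ω_n = 1/√(LC) = 1/√(329 mH · 61.2 nF) = 7050 rad/s.
ζ = (R/2)·√(C/L) = (4000/2)·√(61.2 nF/329 mH) = 0.863.
ω_d = ω_n√(1−ζ²) = 3570 rad/s. t_p = π/ω_d = 0.000881 s.

t_p ≈ 0.000881 s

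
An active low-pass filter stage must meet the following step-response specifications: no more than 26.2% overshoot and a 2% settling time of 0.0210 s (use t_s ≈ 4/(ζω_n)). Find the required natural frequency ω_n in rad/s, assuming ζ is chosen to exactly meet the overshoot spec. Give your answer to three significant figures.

ω_n ≈ 486 rad/s

ζ = −ln(OS)/√(π² + (ln OS)²). With OS = 0.262, ln OS = −1.339 and ζ = 1.339/3.415 = 0.392.
Then ω_n = 4/(ζ t_s) = 4/(0.392 × 0.0210) = 486 rad/s.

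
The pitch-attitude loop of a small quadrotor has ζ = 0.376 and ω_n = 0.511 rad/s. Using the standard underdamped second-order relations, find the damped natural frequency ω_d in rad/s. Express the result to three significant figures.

ω_d = ω_n√(1−ζ²) = 0.511·√0.859 = 0.474 rad/s.

ω_d ≈ 0.474 rad/s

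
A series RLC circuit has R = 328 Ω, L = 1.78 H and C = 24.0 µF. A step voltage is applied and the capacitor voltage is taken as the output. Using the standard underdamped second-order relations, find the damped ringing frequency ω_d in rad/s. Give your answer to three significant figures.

ω_d ≈ 122 rad/s

For a series RLC circuit (capacitor voltage as output), ω_n = 1/√(LC) = 1/√(1.78 H · 24.0 µF) = 153 rad/s.
ζ = (R/2)·√(C/L) = (328/2)·√(24.0 µF/1.78 H) = 0.602.
ω_d = 153·√(1 − 0.602²) = 122 rad/s.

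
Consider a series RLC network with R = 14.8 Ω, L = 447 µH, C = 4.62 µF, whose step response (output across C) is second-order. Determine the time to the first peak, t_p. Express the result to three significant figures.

t_p ≈ 0.000217 s

For a series RLC circuit (capacitor voltage as output), ω_n = 1/√(LC) = 1/√(447 µH · 4.62 µF) = 22000 rad/s.
ζ = (R/2)·√(C/L) = (14.8/2)·√(4.62 µF/447 µH) = 0.752.
ω_d = 22000·√(1 − 0.752²) = 14500 rad/s. t_p = π/ω_d = 0.000217 s.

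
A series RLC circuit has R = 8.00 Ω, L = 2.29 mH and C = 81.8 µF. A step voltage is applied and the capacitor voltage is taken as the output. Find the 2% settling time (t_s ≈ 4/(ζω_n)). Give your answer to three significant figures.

For a series RLC circuit (capacitor voltage as output), ω_n = 1/√(LC) = 1/√(2.29 mH · 81.8 µF) = 2310 rad/s.
ζ = (R/2)·√(C/L) = (8.00/2)·√(81.8 µF/2.29 mH) = 0.756.
t_s ≈ 4/(ζω_n) = 0.00229 s.

t_s ≈ 0.00229 s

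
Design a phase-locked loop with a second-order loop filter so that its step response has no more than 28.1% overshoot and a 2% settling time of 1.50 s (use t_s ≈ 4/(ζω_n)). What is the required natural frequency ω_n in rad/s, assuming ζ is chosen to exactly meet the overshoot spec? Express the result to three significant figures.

ω_n ≈ 7.12 rad/s

ζ = −ln(OS)/√(π² + (ln OS)²). With OS = 0.281, ln OS = −1.269 and ζ = 1.269/3.388 = 0.375.
Then ω_n = 4/(ζ t_s) = 4/(0.375 × 1.50) = 7.12 rad/s.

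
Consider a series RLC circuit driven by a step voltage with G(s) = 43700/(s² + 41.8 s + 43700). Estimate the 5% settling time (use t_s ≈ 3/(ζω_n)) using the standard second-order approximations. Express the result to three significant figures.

Comparing the denominator to s² + 2ζω_n s + ω_n²: ω_n = √43700 = 209 rad/s, and 2ζω_n = 41.8 so ζ = 41.8/(2·209) = 0.100.
t_s ≈ 3/(ζω_n) = 3/(0.100·209) = 0.144 s.

t_s ≈ 0.144 s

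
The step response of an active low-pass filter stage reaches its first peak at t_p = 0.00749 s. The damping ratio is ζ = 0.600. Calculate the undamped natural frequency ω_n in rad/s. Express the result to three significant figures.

ω_n ≈ 524 rad/s

Peak time t_p = π/ω_d, so ω_d = π/t_p = π/0.00749 = 419 rad/s.
ω_n = ω_d/√(1−ζ²) = 419/√0.640 = 524 rad/s.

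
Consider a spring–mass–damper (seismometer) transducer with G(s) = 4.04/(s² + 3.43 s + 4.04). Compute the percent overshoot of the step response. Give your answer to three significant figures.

%OS ≈ 0.586%

Comparing the denominator to s² + 2ζω_n s + ω_n²: ω_n = √4.04 = 2.01 rad/s, and 2ζω_n = 3.43 so ζ = 3.43/(2·2.01) = 0.853.
%OS = 100·exp(−πζ/√(1−ζ²)) = 0.586%.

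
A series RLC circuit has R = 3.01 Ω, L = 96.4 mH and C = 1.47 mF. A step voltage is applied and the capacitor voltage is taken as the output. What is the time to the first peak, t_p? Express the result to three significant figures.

For a series RLC circuit (capacitor voltage as output), ω_n = 1/√(LC) = 1/√(96.4 mH · 1.47 mF) = 84.0 rad/s.
ζ = (R/2)·√(C/L) = (3.01/2)·√(1.47 mF/96.4 mH) = 0.186.
ω_d = 84.0·√(1 − 0.186²) = 82.5 rad/s. t_p = π/ω_d = 0.0381 s.

t_p ≈ 0.0381 s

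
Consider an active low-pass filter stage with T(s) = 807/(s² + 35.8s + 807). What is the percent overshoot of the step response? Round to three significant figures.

Comparing the denominator to s² + 2ζω_n s + ω_n²: ω_n = √807 = 28.4 rad/s, and 2ζω_n = 35.8 so ζ = 35.8/(2·28.4) = 0.630.
Overshoot: exp(−π·0.630/√(1−0.630²)) = 0.0781, i.e. 7.81%.

%OS ≈ 7.81%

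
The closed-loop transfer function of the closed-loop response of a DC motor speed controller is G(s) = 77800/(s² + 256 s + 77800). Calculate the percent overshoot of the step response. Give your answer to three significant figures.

ω_n = √77800 = 279 rad/s; ζ = 256/(2·279) = 0.459.
%OS = 100 e^{−πζ/√(1−ζ²)} with ζ = 0.459 gives 19.7%.

%OS ≈ 19.7%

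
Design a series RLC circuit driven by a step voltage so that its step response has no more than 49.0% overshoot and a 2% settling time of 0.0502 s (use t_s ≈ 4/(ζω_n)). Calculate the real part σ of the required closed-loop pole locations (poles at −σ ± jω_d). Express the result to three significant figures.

The settling-time spec alone fixes σ = ζω_n = 4/t_s = 4/0.0502 = 79.7.
(Overshoot then fixes ζ = 0.221 and hence ω_d = σ·√(1−ζ²)/ζ = 351 rad/s.)

σ ≈ 79.7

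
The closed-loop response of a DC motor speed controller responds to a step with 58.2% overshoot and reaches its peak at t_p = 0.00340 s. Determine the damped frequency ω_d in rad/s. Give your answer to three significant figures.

ω_d ≈ 924 rad/s

t_p = π/ω_d, so ω_d = π/0.00340 = 924 rad/s.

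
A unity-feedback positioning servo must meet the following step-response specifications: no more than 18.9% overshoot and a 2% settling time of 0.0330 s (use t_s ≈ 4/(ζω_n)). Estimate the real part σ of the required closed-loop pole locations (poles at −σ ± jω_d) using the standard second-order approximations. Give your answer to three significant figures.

The settling-time spec alone fixes σ = ζω_n = 4/t_s = 4/0.0330 = 121.
(Overshoot then fixes ζ = 0.469 and hence ω_d = σ·√(1−ζ²)/ζ = 229 rad/s.)

σ ≈ 121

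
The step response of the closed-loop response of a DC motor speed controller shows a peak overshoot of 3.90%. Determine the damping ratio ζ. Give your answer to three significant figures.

ζ ≈ 0.718

Inverting the overshoot relation: ζ = |ln 0.0390|/√(π² + ln²0.0390) = 0.718.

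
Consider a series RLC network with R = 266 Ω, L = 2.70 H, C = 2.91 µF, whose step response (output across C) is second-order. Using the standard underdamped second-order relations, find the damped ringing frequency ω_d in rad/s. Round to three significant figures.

ω_d ≈ 353 rad/s

For a series RLC circuit (capacitor voltage as output), ω_n = 1/√(LC) = 1/√(2.70 H · 2.91 µF) = 357 rad/s.
ζ = (R/2)·√(C/L) = (266/2)·√(2.91 µF/2.70 H) = 0.138.
The damped frequency ω_d = ω_n√(1−ζ²) = 353 rad/s.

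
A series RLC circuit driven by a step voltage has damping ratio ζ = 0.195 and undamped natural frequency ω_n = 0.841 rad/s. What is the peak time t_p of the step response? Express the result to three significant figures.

t_p ≈ 3.81 s

The damped frequency is ω_d = ω_n√(1−ζ²) = 0.841·√(1−0.0380) = 0.825 rad/s.
Peak time t_p = π/ω_d = π/0.825 = 3.81 s.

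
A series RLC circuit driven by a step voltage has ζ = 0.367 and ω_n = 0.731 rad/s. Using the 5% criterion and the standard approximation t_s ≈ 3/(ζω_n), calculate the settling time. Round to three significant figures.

t_s ≈ 3/(ζω_n) = 3/(0.367 × 0.731) = 11.2 s.

t_s ≈ 11.2 s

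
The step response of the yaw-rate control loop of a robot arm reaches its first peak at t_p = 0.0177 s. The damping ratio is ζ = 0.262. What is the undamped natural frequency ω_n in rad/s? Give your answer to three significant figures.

ω_n ≈ 184 rad/s

Peak time t_p = π/ω_d, so ω_d = π/t_p = π/0.0177 = 177 rad/s.
ω_n = ω_d/√(1−ζ²) = 177/√0.931 = 184 rad/s.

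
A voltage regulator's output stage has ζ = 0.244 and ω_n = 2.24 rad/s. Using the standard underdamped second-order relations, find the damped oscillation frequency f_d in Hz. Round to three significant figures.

f_d ≈ 0.346 Hz

ω_d = ω_n√(1−ζ²) = 2.24·√0.940 = 2.17 rad/s.
f_d = ω_d/(2π) = 0.346 Hz.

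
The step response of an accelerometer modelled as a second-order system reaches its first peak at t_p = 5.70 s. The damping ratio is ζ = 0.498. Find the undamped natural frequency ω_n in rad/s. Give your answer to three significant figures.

Peak time t_p = π/ω_d, so ω_d = π/t_p = π/5.70 = 0.551 rad/s.
ω_n = ω_d/√(1−ζ²) = 0.551/√0.752 = 0.636 rad/s.

ω_n ≈ 0.636 rad/s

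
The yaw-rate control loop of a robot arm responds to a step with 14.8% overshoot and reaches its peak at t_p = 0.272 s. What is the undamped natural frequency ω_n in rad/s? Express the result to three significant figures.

ζ from %OS: ζ = |ln 0.148|/√(π²+ln²0.148) = 0.520.
t_p = π/ω_d ⇒ ω_d = 11.5 rad/s; then ω_n = ω_d/√(1−ζ²) = 13.5 rad/s.

ω_n ≈ 13.5 rad/s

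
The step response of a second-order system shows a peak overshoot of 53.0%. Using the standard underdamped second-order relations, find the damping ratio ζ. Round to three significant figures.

ζ ≈ 0.198

Inverting the overshoot relation: ζ = |ln 0.530|/√(π² + ln²0.530) = 0.198.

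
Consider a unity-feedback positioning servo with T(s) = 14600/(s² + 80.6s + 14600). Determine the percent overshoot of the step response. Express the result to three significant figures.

%OS ≈ 32.9%

ω_n = √14600 = 121 rad/s; ζ = 80.6/(2·121) = 0.334.
Overshoot: exp(−π·0.334/√(1−0.334²)) = 0.329, i.e. 32.9%.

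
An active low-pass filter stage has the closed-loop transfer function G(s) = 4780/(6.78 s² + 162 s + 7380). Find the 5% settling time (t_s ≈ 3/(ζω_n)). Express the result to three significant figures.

Dividing through by 6.78: denominator becomes s² + 23.89 s + 1088.
So ω_n = √1088 = 33.0 rad/s and ζ = 23.89/(2·33.0) = 0.362.
t_s ≈ 3/(ζω_n) = 0.251 s.

t_s ≈ 0.251 s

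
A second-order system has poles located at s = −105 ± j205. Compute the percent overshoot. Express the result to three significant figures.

With σ = 105, ω_d = 205: ω_n = √(σ²+ω_d²) = 230 rad/s, ζ = σ/ω_n = 0.456.
%OS = 100·exp(−πζ/√(1−ζ²)) = 20.0%.

%OS ≈ 20.0%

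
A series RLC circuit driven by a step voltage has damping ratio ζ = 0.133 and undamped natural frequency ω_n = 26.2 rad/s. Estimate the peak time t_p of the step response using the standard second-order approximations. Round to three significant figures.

t_p ≈ 0.121 s

The damped frequency is ω_d = ω_n√(1−ζ²) = 26.2·√(1−0.0177) = 26.0 rad/s.
Peak time t_p = π/ω_d = π/26.0 = 0.121 s.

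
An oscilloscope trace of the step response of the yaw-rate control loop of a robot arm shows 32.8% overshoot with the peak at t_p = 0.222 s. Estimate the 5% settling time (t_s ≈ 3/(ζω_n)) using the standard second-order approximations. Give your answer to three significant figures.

From the overshoot, ζ = −ln(OS)/√(π²+ln²(OS)) = 0.334.
t_p = π/ω_d ⇒ ω_d = 14.2 rad/s; then ω_n = ω_d/√(1−ζ²) = 15.0 rad/s.
t_s ≈ 3/(ζω_n) = 3/(0.334·15.0) = 0.597 s.

t_s ≈ 0.597 s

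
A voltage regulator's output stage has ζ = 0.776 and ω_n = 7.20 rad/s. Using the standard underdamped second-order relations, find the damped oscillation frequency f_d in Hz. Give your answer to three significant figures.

ω_d = ω_n√(1−ζ²) = 7.20·√0.398 = 4.54 rad/s.
f_d = ω_d/(2π) = 0.723 Hz.

f_d ≈ 0.723 Hz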